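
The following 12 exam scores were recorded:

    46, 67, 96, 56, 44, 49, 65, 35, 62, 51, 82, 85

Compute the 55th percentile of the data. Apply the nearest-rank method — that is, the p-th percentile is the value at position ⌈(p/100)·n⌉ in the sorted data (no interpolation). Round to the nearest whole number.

62

Sorted: 35, 44, 46, 49, 51, 56, 62, 65, 67, 82, 85, 96.
n = 12.
Position = ⌈55/100 · 12⌉ = ⌈6.6⌉ = 7.
The value at rank 7 is 62.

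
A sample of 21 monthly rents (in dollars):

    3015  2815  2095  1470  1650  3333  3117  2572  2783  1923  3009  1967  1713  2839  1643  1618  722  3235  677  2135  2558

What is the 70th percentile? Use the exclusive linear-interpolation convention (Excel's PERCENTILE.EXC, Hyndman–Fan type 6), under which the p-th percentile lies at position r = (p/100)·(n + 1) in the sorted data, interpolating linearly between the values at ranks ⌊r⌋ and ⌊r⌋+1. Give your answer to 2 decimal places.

Sorted: 677, 722, 1470, 1618, 1643, 1650, 1713, 1923, 1967, 2095, 2135, 2558, 2572, 2783, 2815, 2839, 3009, 3015, 3117, 3235, 3333.
n = 21.
r = (70/100)·(21 + 1) = 15.4.
Rank 15 is 2815 and rank 16 is 2839.
Interpolate: 2815 + 0.4·(2839 − 2815) = 2815 + 0.4·24 = 2824.6.

2824.60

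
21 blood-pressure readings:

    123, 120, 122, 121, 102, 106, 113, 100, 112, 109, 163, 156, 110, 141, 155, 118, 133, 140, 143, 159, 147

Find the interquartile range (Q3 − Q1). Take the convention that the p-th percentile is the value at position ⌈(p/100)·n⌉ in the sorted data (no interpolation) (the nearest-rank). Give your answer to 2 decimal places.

Sorted: 100, 102, 106, 109, 110, 112, 113, 118, 120, 121, 122, 123, 133, 140, 141, 143, 147, 155, 156, 159, 163.
n = 21.
P25: rank ⌈25/100·21⌉ = 6 → 112.
P75: rank ⌈75/100·21⌉ = 16 → 143.
Difference: 143 − 112 = 31.

31.00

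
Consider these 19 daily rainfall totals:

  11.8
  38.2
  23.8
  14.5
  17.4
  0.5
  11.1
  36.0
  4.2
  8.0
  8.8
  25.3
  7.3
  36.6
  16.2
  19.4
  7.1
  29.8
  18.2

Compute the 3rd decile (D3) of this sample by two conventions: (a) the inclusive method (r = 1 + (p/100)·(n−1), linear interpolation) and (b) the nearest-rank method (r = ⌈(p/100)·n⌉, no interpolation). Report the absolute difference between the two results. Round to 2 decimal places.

0.92

Sorted: 0.5, 4.2, 7.1, 7.3, 8.0, 8.8, 11.1, 11.8, 14.5, 16.2, 17.4, 18.2, 19.4, 23.8, 25.3, 29.8, 36.0, 36.6, 38.2.
n = 19.
(a) r = 6.4; between ranks 6 (8.8) and 7 (11.1): 9.72.
(b) the nearest-rank method: rank 6 → 8.8.
|9.72 − 8.8| = 0.92.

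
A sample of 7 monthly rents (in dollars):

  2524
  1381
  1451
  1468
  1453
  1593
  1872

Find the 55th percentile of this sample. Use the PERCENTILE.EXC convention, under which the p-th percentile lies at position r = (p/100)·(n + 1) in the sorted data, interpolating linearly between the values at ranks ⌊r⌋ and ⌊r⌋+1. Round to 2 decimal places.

1518.00

Sorted: 1381, 1451, 1453, 1468, 1593, 1872, 2524.
n = 7.
r = (55/100)·(7 + 1) = 4.4.
Rank 4 is 1468 and rank 5 is 1593.
Interpolate: 1468 + 0.4·(1593 − 1468) = 1468 + 0.4·125 = 1518.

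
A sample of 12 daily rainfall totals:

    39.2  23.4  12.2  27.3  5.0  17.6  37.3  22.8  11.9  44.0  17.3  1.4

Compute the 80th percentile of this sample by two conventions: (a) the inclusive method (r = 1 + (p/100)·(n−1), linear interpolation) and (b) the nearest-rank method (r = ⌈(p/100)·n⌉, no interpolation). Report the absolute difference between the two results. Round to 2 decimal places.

Sorted: 1.4, 5.0, 11.9, 12.2, 17.3, 17.6, 22.8, 23.4, 27.3, 37.3, 39.2, 44.0.
n = 12.
(a) r = 9.8; between ranks 9 (27.3) and 10 (37.3): 35.3.
(b) the nearest-rank method: rank 10 → 37.3.
|35.3 − 37.3| = 2.

2.00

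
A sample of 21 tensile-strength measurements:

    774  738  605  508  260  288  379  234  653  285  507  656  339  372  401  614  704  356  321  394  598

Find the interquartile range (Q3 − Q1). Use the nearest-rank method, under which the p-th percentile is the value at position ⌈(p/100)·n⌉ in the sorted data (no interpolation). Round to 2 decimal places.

275.00

Sorted: 234, 260, 285, 288, 321, 339, 356, 372, 379, 394, 401, 507, 508, 598, 605, 614, 653, 656, 704, 738, 774.
n = 21.
P25: rank ⌈25/100·21⌉ = 6 → 339.
P75: rank ⌈75/100·21⌉ = 16 → 614.
Difference: 614 − 339 = 275.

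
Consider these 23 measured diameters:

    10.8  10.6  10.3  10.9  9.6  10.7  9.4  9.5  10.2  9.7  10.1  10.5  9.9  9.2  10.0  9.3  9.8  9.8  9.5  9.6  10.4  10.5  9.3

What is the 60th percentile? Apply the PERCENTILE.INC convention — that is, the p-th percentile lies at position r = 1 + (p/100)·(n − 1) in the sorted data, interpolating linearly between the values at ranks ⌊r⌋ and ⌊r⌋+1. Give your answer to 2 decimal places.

Sorted: 9.2, 9.3, 9.3, 9.4, 9.5, 9.5, 9.6, 9.6, 9.7, 9.8, 9.8, 9.9, 10.0, 10.1, 10.2, 10.3, 10.4, 10.5, 10.5, 10.6, 10.7, 10.8, 10.9.
n = 23.
r = 1 + (60/100)·(23 − 1) = 1 + 13.2 = 14.2.
Rank 14 is 10.1 and rank 15 is 10.2.
Interpolate: 10.1 + 0.2·(10.2 − 10.1) = 10.1 + 0.2·0.1 = 10.12.

10.12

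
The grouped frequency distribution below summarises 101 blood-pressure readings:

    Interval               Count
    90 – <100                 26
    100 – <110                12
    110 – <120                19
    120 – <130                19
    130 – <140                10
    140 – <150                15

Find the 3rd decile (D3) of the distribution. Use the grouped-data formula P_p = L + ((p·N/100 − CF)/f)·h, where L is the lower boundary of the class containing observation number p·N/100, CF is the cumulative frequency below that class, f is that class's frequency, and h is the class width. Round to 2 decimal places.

N = 101; target position k = 30/100 · 101 = 30.3.
Cumulative frequencies: 26, 38, 57, 76, 86, 101.
Observation 30.3 falls in the class 100 – <110.
L = 100, CF = 26, f = 12, h = 10.
P30 = 100 + ((30.3 − 26)/12)·10 = 100 + 3.58333 = 103.583.

103.58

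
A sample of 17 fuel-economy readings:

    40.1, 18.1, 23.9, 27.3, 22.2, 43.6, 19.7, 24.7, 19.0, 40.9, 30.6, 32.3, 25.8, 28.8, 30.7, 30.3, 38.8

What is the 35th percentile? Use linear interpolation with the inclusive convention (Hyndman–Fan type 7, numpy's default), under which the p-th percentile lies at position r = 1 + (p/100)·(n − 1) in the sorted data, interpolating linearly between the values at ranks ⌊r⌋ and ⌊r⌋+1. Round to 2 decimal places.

25.36

Sorted: 18.1, 19.0, 19.7, 22.2, 23.9, 24.7, 25.8, 27.3, 28.8, 30.3, 30.6, 30.7, 32.3, 38.8, 40.1, 40.9, 43.6.
n = 17.
r = 1 + (35/100)·(17 − 1) = 1 + 5.6 = 6.6.
Rank 6 is 24.7 and rank 7 is 25.8.
Interpolate: 24.7 + 0.6·(25.8 − 24.7) = 24.7 + 0.6·1.1 = 25.36.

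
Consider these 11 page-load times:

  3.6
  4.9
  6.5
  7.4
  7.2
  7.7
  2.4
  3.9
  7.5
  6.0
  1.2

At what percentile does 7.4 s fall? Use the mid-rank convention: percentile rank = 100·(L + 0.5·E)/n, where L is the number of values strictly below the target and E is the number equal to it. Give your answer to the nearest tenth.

77.3

Sorted: 1.2, 2.4, 3.6, 3.9, 4.9, 6.0, 6.5, 7.2, 7.4, 7.5, 7.7.
Count below 7.4: L = 8; count equal: E = 1; n = 11.
Percentile rank = 100·(8 + 0.5·1)/11 = 100·8.5/11 = 77.27.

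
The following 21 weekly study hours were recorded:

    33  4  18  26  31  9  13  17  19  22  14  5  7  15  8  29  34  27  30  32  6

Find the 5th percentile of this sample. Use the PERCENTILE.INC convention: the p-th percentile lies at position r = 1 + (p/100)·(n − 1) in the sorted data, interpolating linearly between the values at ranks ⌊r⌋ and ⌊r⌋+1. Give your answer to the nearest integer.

5

Sorted: 4, 5, 6, 7, 8, 9, 13, 14, 15, 17, 18, 19, 22, 26, 27, 29, 30, 31, 32, 33, 34.
n = 21.
r = 1 + (5/100)·(21 − 1) = 1 + 1 = 2.
r is an integer, so P5 is the value at rank 2: 5.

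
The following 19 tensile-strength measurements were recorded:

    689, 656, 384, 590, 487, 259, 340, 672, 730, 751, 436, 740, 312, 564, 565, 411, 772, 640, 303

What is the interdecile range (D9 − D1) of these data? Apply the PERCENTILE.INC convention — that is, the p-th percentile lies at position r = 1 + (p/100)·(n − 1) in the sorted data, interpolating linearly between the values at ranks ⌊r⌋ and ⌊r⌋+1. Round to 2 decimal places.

432.00

Sorted: 259, 303, 312, 340, 384, 411, 436, 487, 564, 565, 590, 640, 656, 672, 689, 730, 740, 751, 772.
n = 19.
P10: r = 2.8; ranks 2–3 are 303, 312; interpolating gives 310.2.
P90: r = 17.2; ranks 17–18 are 740, 751; interpolating gives 742.2.
Difference: 742.2 − 310.2 = 432.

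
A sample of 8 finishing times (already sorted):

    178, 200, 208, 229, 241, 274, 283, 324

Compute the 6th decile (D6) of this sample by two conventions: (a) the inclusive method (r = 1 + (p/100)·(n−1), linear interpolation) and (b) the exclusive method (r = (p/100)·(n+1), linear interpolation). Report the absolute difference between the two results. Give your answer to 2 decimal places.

6.60

n = 8.
(a) r = 5.2; between ranks 5 (241) and 6 (274): 247.6.
(b) r = 5.4; between ranks 5 (241) and 6 (274): 254.2.
|247.6 − 254.2| = 6.6.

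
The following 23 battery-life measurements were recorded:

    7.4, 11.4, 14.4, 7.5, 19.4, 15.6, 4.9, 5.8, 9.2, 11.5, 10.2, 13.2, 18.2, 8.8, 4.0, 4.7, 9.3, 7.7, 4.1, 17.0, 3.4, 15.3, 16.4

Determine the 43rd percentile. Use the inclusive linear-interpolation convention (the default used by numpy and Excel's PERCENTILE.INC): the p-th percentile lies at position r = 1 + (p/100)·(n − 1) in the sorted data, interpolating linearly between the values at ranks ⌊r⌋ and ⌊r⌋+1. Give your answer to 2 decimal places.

Sorted: 3.4, 4.0, 4.1, 4.7, 4.9, 5.8, 7.4, 7.5, 7.7, 8.8, 9.2, 9.3, 10.2, 11.4, 11.5, 13.2, 14.4, 15.3, 15.6, 16.4, 17.0, 18.2, 19.4.
n = 23.
r = 1 + (43/100)·(23 − 1) = 1 + 9.46 = 10.46.
Rank 10 is 8.8 and rank 11 is 9.2.
Interpolate: 8.8 + 0.46·(9.2 − 8.8) = 8.8 + 0.46·0.4 = 8.984.

8.98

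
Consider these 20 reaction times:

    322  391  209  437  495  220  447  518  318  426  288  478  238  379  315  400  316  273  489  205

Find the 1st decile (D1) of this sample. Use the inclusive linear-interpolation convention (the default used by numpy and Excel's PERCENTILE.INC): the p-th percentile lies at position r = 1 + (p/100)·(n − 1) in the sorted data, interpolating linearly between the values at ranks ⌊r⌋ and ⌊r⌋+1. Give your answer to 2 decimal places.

Sorted: 205, 209, 220, 238, 273, 288, 315, 316, 318, 322, 379, 391, 400, 426, 437, 447, 478, 489, 495, 518.
n = 20.
r = 1 + (10/100)·(20 − 1) = 1 + 1.9 = 2.9.
Rank 2 is 209 and rank 3 is 220.
Interpolate: 209 + 0.9·(220 − 209) = 209 + 0.9·11 = 218.9.

218.90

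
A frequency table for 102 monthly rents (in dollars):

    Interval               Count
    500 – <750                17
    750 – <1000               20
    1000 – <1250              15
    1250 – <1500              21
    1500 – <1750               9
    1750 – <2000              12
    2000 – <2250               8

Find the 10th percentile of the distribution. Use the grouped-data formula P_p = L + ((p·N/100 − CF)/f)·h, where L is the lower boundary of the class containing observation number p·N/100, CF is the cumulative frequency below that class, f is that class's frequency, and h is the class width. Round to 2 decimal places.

650.00

N = 102; target position k = 10/100 · 102 = 10.2.
Cumulative frequencies: 17, 37, 52, 73, 82, 94, 102.
Observation 10.2 falls in the class 500 – <750.
L = 500, CF = 0, f = 17, h = 250.
P10 = 500 + ((10.2 − 0)/17)·250 = 500 + 150 = 650.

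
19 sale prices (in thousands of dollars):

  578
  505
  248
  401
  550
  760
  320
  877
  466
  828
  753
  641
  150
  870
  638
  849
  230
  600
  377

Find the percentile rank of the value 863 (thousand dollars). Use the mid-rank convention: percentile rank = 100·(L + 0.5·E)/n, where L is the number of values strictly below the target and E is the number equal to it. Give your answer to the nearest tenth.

Sorted: 150, 230, 248, 320, 377, 401, 466, 505, 550, 578, 600, 638, 641, 753, 760, 828, 849, 870, 877.
Count below 863: L = 17; count equal: E = 0; n = 19.
Percentile rank = 100·(17 + 0.5·0)/19 = 100·17/19 = 89.47.

89.5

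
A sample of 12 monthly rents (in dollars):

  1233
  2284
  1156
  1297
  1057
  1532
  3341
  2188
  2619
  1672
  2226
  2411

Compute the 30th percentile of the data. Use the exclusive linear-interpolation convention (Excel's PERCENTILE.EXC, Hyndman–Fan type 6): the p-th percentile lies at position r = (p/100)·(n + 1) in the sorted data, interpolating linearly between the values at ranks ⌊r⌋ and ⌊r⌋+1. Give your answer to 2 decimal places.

Sorted: 1057, 1156, 1233, 1297, 1532, 1672, 2188, 2226, 2284, 2411, 2619, 3341.
n = 12.
r = (30/100)·(12 + 1) = 3.9.
Rank 3 is 1233 and rank 4 is 1297.
Interpolate: 1233 + 0.9·(1297 − 1233) = 1233 + 0.9·64 = 1290.6.

1290.60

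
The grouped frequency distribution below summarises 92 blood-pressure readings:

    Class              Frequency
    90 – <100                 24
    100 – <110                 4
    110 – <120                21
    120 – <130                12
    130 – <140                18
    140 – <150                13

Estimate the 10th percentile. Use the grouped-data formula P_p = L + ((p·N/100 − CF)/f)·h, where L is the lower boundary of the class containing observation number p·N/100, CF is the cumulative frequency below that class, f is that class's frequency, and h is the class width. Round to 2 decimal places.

93.83

N = 92; target position k = 10/100 · 92 = 9.2.
Cumulative frequencies: 24, 28, 49, 61, 79, 92.
Observation 9.2 falls in the class 90 – <100.
L = 90, CF = 0, f = 24, h = 10.
P10 = 90 + ((9.2 − 0)/24)·10 = 90 + 3.83333 = 93.8333.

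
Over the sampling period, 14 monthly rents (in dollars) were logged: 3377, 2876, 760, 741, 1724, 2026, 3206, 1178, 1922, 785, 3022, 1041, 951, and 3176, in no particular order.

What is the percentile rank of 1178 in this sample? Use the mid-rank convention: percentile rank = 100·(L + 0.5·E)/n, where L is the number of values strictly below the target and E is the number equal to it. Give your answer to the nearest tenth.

Sorted: 741, 760, 785, 951, 1041, 1178, 1724, 1922, 2026, 2876, 3022, 3176, 3206, 3377.
Count below 1178: L = 5; count equal: E = 1; n = 14.
Percentile rank = 100·(5 + 0.5·1)/14 = 100·5.5/14 = 39.29.

39.3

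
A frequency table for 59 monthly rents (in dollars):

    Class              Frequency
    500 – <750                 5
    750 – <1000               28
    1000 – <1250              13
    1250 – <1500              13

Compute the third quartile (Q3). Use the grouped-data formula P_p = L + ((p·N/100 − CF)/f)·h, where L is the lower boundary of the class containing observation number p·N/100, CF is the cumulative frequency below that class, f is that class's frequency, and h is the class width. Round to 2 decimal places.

N = 59; target position k = 75/100 · 59 = 44.25.
Cumulative frequencies: 5, 33, 46, 59.
Observation 44.25 falls in the class 1000 – <1250.
L = 1000, CF = 33, f = 13, h = 250.
P75 = 1000 + ((44.25 − 33)/13)·250 = 1000 + 216.346 = 1216.35.

1216.35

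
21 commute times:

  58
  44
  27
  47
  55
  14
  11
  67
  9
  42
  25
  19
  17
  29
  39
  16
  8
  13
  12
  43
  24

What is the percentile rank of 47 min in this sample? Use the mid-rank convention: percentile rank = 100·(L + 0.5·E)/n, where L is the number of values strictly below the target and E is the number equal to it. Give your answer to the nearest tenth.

83.3

Sorted: 8, 9, 11, 12, 13, 14, 16, 17, 19, 24, 25, 27, 29, 39, 42, 43, 44, 47, 55, 58, 67.
Count below 47: L = 17; count equal: E = 1; n = 21.
Percentile rank = 100·(17 + 0.5·1)/21 = 100·17.5/21 = 83.33.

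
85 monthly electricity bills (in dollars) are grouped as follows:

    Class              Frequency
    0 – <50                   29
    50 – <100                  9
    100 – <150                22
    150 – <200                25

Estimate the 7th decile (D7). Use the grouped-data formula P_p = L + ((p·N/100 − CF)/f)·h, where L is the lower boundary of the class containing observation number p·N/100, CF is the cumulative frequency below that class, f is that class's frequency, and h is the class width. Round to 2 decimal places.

148.86

N = 85; target position k = 70/100 · 85 = 59.5.
Cumulative frequencies: 29, 38, 60, 85.
Observation 59.5 falls in the class 100 – <150.
L = 100, CF = 38, f = 22, h = 50.
P70 = 100 + ((59.5 − 38)/22)·50 = 100 + 48.8636 = 148.864.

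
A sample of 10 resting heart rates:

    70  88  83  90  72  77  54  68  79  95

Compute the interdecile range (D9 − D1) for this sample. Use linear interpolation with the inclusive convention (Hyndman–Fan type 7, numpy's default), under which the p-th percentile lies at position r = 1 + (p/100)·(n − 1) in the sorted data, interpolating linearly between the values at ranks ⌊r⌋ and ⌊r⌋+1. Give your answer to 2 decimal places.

23.90

Sorted: 54, 68, 70, 72, 77, 79, 83, 88, 90, 95.
n = 10.
P10: r = 1.9; ranks 1–2 are 54, 68; interpolating gives 66.6.
P90: r = 9.1; ranks 9–10 are 90, 95; interpolating gives 90.5.
Difference: 90.5 − 66.6 = 23.9.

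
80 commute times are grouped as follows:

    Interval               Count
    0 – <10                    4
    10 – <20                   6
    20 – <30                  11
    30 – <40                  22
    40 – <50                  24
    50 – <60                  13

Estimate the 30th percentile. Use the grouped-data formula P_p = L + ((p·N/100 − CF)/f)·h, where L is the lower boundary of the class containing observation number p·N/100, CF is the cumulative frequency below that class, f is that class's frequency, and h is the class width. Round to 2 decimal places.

N = 80; target position k = 30/100 · 80 = 24.
Cumulative frequencies: 4, 10, 21, 43, 67, 80.
Observation 24 falls in the class 30 – <40.
L = 30, CF = 21, f = 22, h = 10.
P30 = 30 + ((24 − 21)/22)·10 = 30 + 1.36364 = 31.3636.

31.36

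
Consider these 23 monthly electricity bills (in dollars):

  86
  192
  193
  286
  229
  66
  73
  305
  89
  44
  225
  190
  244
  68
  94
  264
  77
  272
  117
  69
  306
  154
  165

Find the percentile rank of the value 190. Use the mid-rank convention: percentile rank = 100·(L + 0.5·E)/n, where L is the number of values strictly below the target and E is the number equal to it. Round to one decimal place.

Sorted: 44, 66, 68, 69, 73, 77, 86, 89, 94, 117, 154, 165, 190, 192, 193, 225, 229, 244, 264, 272, 286, 305, 306.
Count below 190: L = 12; count equal: E = 1; n = 23.
Percentile rank = 100·(12 + 0.5·1)/23 = 100·12.5/23 = 54.35.

54.3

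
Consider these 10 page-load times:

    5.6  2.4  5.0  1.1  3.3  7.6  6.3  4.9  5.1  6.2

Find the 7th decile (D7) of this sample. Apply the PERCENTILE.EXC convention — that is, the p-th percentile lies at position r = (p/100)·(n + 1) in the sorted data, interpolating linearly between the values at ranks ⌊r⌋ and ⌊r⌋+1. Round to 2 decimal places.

6.02

Sorted: 1.1, 2.4, 3.3, 4.9, 5.0, 5.1, 5.6, 6.2, 6.3, 7.6.
n = 10.
r = (70/100)·(10 + 1) = 7.7.
Rank 7 is 5.6 and rank 8 is 6.2.
Interpolate: 5.6 + 0.7·(6.2 − 5.6) = 5.6 + 0.7·0.6 = 6.02.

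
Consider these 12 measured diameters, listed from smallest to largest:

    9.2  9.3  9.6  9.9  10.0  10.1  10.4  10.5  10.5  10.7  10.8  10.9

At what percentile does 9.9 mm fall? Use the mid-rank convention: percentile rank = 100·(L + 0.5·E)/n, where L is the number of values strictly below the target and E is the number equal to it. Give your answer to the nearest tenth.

29.2

Count below 9.9: L = 3; count equal: E = 1; n = 12.
Percentile rank = 100·(3 + 0.5·1)/12 = 100·3.5/12 = 29.17.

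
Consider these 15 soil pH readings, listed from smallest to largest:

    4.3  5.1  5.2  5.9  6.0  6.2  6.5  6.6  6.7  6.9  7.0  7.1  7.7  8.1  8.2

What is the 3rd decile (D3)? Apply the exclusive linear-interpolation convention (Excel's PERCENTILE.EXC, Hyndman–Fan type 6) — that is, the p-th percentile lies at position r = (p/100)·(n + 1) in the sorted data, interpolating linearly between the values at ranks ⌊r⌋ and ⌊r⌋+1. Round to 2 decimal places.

n = 15.
r = (30/100)·(15 + 1) = 4.8.
Rank 4 is 5.9 and rank 5 is 6.0.
Interpolate: 5.9 + 0.8·(6.0 − 5.9) = 5.9 + 0.8·0.1 = 5.98.

5.98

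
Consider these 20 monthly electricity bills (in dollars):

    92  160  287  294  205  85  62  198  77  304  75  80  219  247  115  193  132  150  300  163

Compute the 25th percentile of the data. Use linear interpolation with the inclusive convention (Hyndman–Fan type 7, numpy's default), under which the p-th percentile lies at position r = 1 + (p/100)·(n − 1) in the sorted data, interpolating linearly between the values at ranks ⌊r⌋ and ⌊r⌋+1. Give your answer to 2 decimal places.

90.25

Sorted: 62, 75, 77, 80, 85, 92, 115, 132, 150, 160, 163, 193, 198, 205, 219, 247, 287, 294, 300, 304.
n = 20.
r = 1 + (25/100)·(20 − 1) = 1 + 4.75 = 5.75.
Rank 5 is 85 and rank 6 is 92.
Interpolate: 85 + 0.75·(92 − 85) = 85 + 0.75·7 = 90.25.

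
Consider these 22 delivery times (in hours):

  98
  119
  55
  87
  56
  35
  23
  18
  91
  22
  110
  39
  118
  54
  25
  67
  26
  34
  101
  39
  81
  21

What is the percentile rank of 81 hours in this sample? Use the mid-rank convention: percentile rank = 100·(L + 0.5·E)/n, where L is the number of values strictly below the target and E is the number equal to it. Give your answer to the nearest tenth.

Sorted: 18, 21, 22, 23, 25, 26, 34, 35, 39, 39, 54, 55, 56, 67, 81, 87, 91, 98, 101, 110, 118, 119.
Count below 81: L = 14; count equal: E = 1; n = 22.
Percentile rank = 100·(14 + 0.5·1)/22 = 100·14.5/22 = 65.91.

65.9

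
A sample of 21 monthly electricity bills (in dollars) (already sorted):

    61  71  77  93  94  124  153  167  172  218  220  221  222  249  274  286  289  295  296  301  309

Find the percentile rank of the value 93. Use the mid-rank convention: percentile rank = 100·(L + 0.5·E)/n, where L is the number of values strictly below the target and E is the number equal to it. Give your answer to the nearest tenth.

Count below 93: L = 3; count equal: E = 1; n = 21.
Percentile rank = 100·(3 + 0.5·1)/21 = 100·3.5/21 = 16.67.

16.7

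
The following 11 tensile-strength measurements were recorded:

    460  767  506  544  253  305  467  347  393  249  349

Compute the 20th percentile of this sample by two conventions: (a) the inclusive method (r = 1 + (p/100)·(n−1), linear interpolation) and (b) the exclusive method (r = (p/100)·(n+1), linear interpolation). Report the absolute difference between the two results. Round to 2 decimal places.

Sorted: 249, 253, 305, 347, 349, 393, 460, 467, 506, 544, 767.
n = 11.
(a) r = 3 → value at rank 3 = 305.
(b) r = 2.4; between ranks 2 (253) and 3 (305): 273.8.
|305 − 273.8| = 31.2.

31.20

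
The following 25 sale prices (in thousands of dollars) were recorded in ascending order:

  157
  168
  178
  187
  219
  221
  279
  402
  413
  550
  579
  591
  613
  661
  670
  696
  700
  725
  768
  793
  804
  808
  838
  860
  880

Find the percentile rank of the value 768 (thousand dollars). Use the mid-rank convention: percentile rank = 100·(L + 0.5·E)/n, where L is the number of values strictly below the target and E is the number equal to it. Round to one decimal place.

74.0

Count below 768: L = 18; count equal: E = 1; n = 25.
Percentile rank = 100·(18 + 0.5·1)/25 = 100·18.5/25 = 74.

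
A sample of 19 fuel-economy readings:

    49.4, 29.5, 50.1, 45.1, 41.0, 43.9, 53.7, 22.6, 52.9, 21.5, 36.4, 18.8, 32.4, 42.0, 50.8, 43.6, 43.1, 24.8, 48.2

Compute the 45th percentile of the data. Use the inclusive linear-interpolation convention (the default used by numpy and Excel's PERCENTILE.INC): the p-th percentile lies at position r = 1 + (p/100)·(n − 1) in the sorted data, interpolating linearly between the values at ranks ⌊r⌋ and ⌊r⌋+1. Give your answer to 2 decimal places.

42.11

Sorted: 18.8, 21.5, 22.6, 24.8, 29.5, 32.4, 36.4, 41.0, 42.0, 43.1, 43.6, 43.9, 45.1, 48.2, 49.4, 50.1, 50.8, 52.9, 53.7.
n = 19.
r = 1 + (45/100)·(19 − 1) = 1 + 8.1 = 9.1.
Rank 9 is 42.0 and rank 10 is 43.1.
Interpolate: 42.0 + 0.1·(43.1 − 42.0) = 42.0 + 0.1·1.1 = 42.11.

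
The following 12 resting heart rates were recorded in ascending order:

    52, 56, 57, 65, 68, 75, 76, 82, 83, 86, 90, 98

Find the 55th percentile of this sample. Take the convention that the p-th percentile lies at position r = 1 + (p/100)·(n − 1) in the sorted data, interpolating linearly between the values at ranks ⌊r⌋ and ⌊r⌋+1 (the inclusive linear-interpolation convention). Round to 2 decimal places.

n = 12.
r = 1 + (55/100)·(12 − 1) = 1 + 6.05 = 7.05.
Rank 7 is 76 and rank 8 is 82.
Interpolate: 76 + 0.05·(82 − 76) = 76 + 0.05·6 = 76.3.

76.30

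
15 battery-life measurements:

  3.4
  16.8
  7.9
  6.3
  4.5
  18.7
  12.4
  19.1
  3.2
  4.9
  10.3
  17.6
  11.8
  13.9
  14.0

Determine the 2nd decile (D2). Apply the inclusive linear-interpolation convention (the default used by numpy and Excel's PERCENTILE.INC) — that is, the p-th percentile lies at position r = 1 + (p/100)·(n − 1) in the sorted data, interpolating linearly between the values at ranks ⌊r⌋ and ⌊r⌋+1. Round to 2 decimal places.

4.82

Sorted: 3.2, 3.4, 4.5, 4.9, 6.3, 7.9, 10.3, 11.8, 12.4, 13.9, 14.0, 16.8, 17.6, 18.7, 19.1.
n = 15.
r = 1 + (20/100)·(15 − 1) = 1 + 2.8 = 3.8.
Rank 3 is 4.5 and rank 4 is 4.9.
Interpolate: 4.5 + 0.8·(4.9 − 4.5) = 4.5 + 0.8·0.4 = 4.82.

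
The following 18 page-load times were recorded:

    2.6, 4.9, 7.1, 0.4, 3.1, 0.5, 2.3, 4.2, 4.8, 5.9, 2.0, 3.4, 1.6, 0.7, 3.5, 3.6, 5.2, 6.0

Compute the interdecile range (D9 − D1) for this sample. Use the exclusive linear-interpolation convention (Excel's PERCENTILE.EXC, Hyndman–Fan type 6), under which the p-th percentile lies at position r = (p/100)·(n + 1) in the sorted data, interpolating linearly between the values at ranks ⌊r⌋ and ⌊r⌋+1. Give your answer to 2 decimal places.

Sorted: 0.4, 0.5, 0.7, 1.6, 2.0, 2.3, 2.6, 3.1, 3.4, 3.5, 3.6, 4.2, 4.8, 4.9, 5.2, 5.9, 6.0, 7.1.
n = 18.
P10: r = 1.9; ranks 1–2 are 0.4, 0.5; interpolating gives 0.49.
P90: r = 17.1; ranks 17–18 are 6.0, 7.1; interpolating gives 6.11.
Difference: 6.11 − 0.49 = 5.62.

5.62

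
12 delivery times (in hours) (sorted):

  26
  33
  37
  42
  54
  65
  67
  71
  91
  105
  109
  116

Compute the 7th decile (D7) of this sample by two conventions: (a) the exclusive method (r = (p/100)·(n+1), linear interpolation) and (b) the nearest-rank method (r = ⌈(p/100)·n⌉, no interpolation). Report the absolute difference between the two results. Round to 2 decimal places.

n = 12.
(a) r = 9.1; between ranks 9 (91) and 10 (105): 92.4.
(b) the nearest-rank method: rank 9 → 91.
|92.4 − 91| = 1.4.

1.40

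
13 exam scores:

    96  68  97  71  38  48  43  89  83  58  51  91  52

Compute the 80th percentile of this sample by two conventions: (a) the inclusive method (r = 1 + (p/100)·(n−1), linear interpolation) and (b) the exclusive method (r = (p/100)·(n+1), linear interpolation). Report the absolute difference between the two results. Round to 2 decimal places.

Sorted: 38, 43, 48, 51, 52, 58, 68, 71, 83, 89, 91, 96, 97.
n = 13.
(a) r = 10.6; between ranks 10 (89) and 11 (91): 90.2.
(b) r = 11.2; between ranks 11 (91) and 12 (96): 92.
|90.2 − 92| = 1.8.

1.80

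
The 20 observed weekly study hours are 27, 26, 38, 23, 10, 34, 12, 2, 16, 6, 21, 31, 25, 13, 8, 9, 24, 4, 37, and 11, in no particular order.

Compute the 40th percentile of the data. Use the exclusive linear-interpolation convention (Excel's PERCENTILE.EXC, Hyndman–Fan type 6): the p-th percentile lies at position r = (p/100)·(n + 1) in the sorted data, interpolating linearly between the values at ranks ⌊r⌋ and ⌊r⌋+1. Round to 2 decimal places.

Sorted: 2, 4, 6, 8, 9, 10, 11, 12, 13, 16, 21, 23, 24, 25, 26, 27, 31, 34, 37, 38.
n = 20.
r = (40/100)·(20 + 1) = 8.4.
Rank 8 is 12 and rank 9 is 13.
Interpolate: 12 + 0.4·(13 − 12) = 12 + 0.4·1 = 12.4.

12.40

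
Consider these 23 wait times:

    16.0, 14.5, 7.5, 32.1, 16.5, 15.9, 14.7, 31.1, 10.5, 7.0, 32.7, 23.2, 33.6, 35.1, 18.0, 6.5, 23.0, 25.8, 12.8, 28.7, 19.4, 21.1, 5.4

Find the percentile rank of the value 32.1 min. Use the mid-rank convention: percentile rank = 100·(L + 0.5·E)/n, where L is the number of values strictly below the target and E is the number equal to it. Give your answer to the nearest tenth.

Sorted: 5.4, 6.5, 7.0, 7.5, 10.5, 12.8, 14.5, 14.7, 15.9, 16.0, 16.5, 18.0, 19.4, 21.1, 23.0, 23.2, 25.8, 28.7, 31.1, 32.1, 32.7, 33.6, 35.1.
Count below 32.1: L = 19; count equal: E = 1; n = 23.
Percentile rank = 100·(19 + 0.5·1)/23 = 100·19.5/23 = 84.78.

84.8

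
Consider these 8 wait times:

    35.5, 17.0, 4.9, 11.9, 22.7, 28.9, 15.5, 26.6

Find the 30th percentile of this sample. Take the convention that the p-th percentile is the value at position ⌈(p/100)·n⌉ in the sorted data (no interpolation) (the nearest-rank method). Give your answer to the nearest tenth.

15.5

Sorted: 4.9, 11.9, 15.5, 17.0, 22.7, 26.6, 28.9, 35.5.
n = 8.
Position = ⌈30/100 · 8⌉ = ⌈2.4⌉ = 3.
The value at rank 3 is 15.5.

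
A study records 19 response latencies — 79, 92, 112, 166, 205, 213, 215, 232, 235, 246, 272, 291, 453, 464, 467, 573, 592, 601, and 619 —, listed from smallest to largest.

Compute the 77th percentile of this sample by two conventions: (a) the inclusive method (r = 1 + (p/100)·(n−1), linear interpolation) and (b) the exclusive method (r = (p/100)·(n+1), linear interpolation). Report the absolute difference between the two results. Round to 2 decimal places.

42.82

n = 19.
(a) r = 14.86; between ranks 14 (464) and 15 (467): 466.58.
(b) r = 15.4; between ranks 15 (467) and 16 (573): 509.4.
|466.58 − 509.4| = 42.82.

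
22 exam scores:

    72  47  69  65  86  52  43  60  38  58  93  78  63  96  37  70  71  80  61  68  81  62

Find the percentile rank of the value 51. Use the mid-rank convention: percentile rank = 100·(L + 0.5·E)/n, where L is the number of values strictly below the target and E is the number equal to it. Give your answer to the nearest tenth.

18.2

Sorted: 37, 38, 43, 47, 52, 58, 60, 61, 62, 63, 65, 68, 69, 70, 71, 72, 78, 80, 81, 86, 93, 96.
Count below 51: L = 4; count equal: E = 0; n = 22.
Percentile rank = 100·(4 + 0.5·0)/22 = 100·4/22 = 18.18.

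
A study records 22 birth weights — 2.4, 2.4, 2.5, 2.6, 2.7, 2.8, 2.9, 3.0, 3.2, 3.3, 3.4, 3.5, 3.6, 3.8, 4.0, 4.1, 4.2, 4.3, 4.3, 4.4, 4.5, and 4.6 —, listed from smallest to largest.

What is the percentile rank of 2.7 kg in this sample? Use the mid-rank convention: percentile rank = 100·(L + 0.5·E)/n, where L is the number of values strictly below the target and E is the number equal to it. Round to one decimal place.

20.5

Count below 2.7: L = 4; count equal: E = 1; n = 22.
Percentile rank = 100·(4 + 0.5·1)/22 = 100·4.5/22 = 20.45.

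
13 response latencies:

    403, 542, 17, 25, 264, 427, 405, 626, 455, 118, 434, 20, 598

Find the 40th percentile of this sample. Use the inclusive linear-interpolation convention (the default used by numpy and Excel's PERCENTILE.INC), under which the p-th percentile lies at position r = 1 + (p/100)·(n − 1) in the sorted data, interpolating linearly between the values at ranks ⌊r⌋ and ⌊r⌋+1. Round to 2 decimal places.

375.20

Sorted: 17, 20, 25, 118, 264, 403, 405, 427, 434, 455, 542, 598, 626.
n = 13.
r = 1 + (40/100)·(13 − 1) = 1 + 4.8 = 5.8.
Rank 5 is 264 and rank 6 is 403.
Interpolate: 264 + 0.8·(403 − 264) = 264 + 0.8·139 = 375.2.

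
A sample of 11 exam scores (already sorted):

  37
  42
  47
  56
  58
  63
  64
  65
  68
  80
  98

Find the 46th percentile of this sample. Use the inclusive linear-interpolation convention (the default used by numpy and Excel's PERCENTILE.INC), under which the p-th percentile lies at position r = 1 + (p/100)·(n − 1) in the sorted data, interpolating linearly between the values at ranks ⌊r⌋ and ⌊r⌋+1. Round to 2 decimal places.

61.00

n = 11.
r = 1 + (46/100)·(11 − 1) = 1 + 4.6 = 5.6.
Rank 5 is 58 and rank 6 is 63.
Interpolate: 58 + 0.6·(63 − 58) = 58 + 0.6·5 = 61.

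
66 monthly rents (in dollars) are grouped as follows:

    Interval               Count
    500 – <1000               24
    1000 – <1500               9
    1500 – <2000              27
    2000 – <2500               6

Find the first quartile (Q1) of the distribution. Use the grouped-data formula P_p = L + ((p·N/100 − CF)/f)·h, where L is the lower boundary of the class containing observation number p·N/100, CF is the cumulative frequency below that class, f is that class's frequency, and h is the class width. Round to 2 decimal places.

N = 66; target position k = 25/100 · 66 = 16.5.
Cumulative frequencies: 24, 33, 60, 66.
Observation 16.5 falls in the class 500 – <1000.
L = 500, CF = 0, f = 24, h = 500.
P25 = 500 + ((16.5 − 0)/24)·500 = 500 + 343.75 = 843.75.

843.75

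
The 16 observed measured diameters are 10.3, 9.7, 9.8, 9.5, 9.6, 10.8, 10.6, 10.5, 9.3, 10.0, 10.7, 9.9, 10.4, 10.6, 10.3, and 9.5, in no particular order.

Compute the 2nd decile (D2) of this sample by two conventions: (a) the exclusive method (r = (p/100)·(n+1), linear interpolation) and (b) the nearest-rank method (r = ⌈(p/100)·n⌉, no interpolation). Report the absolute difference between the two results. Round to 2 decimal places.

0.06

Sorted: 9.3, 9.5, 9.5, 9.6, 9.7, 9.8, 9.9, 10.0, 10.3, 10.3, 10.4, 10.5, 10.6, 10.6, 10.7, 10.8.
n = 16.
(a) r = 3.4; between ranks 3 (9.5) and 4 (9.6): 9.54.
(b) the nearest-rank method: rank 4 → 9.6.
|9.54 − 9.6| = 0.06.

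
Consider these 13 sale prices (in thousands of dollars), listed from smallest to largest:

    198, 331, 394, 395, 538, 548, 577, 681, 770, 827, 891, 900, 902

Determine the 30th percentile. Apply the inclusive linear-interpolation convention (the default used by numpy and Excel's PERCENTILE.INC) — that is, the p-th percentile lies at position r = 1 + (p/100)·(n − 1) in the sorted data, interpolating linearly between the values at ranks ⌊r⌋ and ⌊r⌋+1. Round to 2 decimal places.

480.80

n = 13.
r = 1 + (30/100)·(13 − 1) = 1 + 3.6 = 4.6.
Rank 4 is 395 and rank 5 is 538.
Interpolate: 395 + 0.6·(538 − 395) = 395 + 0.6·143 = 480.8.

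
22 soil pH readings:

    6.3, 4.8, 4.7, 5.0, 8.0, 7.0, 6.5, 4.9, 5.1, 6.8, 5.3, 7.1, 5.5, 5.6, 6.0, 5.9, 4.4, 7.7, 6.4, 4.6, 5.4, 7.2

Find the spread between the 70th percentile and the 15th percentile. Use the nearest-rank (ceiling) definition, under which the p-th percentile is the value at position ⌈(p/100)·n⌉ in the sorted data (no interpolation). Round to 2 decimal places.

Sorted: 4.4, 4.6, 4.7, 4.8, 4.9, 5.0, 5.1, 5.3, 5.4, 5.5, 5.6, 5.9, 6.0, 6.3, 6.4, 6.5, 6.8, 7.0, 7.1, 7.2, 7.7, 8.0.
n = 22.
P15: rank ⌈15/100·22⌉ = 4 → 4.8.
P70: rank ⌈70/100·22⌉ = 16 → 6.5.
Difference: 6.5 − 4.8 = 1.7.

1.70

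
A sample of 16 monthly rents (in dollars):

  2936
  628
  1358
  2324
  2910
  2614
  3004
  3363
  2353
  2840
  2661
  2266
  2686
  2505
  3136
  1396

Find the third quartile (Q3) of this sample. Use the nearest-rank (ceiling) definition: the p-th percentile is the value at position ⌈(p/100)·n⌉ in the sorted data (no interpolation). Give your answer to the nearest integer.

Sorted: 628, 1358, 1396, 2266, 2324, 2353, 2505, 2614, 2661, 2686, 2840, 2910, 2936, 3004, 3136, 3363.
n = 16.
Position = ⌈75/100 · 16⌉ = ⌈12⌉ = 12.
The value at rank 12 is 2910.

2910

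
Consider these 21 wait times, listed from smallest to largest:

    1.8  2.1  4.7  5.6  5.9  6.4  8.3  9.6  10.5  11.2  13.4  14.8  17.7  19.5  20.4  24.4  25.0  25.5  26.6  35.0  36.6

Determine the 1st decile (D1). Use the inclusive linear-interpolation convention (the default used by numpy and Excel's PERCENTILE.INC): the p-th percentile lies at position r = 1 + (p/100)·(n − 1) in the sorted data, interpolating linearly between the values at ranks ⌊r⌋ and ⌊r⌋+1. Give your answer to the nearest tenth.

4.7

n = 21.
r = 1 + (10/100)·(21 − 1) = 1 + 2 = 3.
r is an integer, so P10 is the value at rank 3: 4.7.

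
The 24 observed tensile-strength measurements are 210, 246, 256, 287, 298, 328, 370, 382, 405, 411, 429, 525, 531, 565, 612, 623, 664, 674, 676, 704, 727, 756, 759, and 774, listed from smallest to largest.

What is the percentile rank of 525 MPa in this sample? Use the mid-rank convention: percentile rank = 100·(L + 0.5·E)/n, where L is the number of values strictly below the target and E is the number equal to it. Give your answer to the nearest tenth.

47.9

Count below 525: L = 11; count equal: E = 1; n = 24.
Percentile rank = 100·(11 + 0.5·1)/24 = 100·11.5/24 = 47.92.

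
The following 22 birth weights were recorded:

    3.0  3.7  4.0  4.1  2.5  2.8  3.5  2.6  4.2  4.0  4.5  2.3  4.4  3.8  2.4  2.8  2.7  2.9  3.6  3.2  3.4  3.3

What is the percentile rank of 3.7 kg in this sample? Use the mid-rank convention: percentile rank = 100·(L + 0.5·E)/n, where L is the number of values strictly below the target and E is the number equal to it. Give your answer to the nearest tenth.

Sorted: 2.3, 2.4, 2.5, 2.6, 2.7, 2.8, 2.8, 2.9, 3.0, 3.2, 3.3, 3.4, 3.5, 3.6, 3.7, 3.8, 4.0, 4.0, 4.1, 4.2, 4.4, 4.5.
Count below 3.7: L = 14; count equal: E = 1; n = 22.
Percentile rank = 100·(14 + 0.5·1)/22 = 100·14.5/22 = 65.91.

65.9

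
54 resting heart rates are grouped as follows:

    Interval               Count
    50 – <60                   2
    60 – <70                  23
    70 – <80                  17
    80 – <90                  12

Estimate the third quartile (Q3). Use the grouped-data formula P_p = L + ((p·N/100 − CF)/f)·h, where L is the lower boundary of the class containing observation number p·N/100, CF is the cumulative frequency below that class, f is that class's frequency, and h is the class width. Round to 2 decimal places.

N = 54; target position k = 75/100 · 54 = 40.5.
Cumulative frequencies: 2, 25, 42, 54.
Observation 40.5 falls in the class 70 – <80.
L = 70, CF = 25, f = 17, h = 10.
P75 = 70 + ((40.5 − 25)/17)·10 = 70 + 9.11765 = 79.1176.

79.12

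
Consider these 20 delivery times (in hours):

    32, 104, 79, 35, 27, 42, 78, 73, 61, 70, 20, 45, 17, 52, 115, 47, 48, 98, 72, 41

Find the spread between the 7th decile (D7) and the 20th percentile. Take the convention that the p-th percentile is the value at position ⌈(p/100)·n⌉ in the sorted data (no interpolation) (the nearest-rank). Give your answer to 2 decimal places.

Sorted: 17, 20, 27, 32, 35, 41, 42, 45, 47, 48, 52, 61, 70, 72, 73, 78, 79, 98, 104, 115.
n = 20.
P20: rank ⌈20/100·20⌉ = 4 → 32.
P70: rank ⌈70/100·20⌉ = 14 → 72.
Difference: 72 − 32 = 40.

40.00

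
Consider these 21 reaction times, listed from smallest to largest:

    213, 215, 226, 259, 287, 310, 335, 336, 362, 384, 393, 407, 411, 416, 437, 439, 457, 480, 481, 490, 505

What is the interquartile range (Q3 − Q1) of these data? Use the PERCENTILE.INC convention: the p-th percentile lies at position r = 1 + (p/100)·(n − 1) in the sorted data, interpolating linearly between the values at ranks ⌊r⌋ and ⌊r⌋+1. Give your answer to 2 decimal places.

129.00

n = 21.
P25: r = 6 (integer) → 310.
P75: r = 16 (integer) → 439.
Difference: 439 − 310 = 129.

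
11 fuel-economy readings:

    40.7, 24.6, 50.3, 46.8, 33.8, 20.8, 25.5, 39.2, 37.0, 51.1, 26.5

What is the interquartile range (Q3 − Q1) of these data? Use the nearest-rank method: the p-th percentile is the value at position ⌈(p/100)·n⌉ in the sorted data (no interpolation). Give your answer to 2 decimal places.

21.30

Sorted: 20.8, 24.6, 25.5, 26.5, 33.8, 37.0, 39.2, 40.7, 46.8, 50.3, 51.1.
n = 11.
P25: rank ⌈25/100·11⌉ = 3 → 25.5.
P75: rank ⌈75/100·11⌉ = 9 → 46.8.
Difference: 46.8 − 25.5 = 21.3.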